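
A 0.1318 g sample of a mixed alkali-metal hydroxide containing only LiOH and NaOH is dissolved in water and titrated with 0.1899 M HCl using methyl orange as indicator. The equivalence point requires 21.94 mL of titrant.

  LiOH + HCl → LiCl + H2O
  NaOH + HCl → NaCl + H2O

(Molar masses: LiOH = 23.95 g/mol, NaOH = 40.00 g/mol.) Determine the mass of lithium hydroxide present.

n(HCl) = 0.02194 × 0.1899 = 4.166 × 10^-3 mol
Let x = n(LiOH), y = n(NaOH).
Titrant: 1x + 1y = 4.166 × 10^-3;  mass: 23.95x + 40.00y = 0.1318
Solving, x = 2.172 × 10^-3 mol, y = 1.995 × 10^-3 mol
mass of LiOH = 2.172 × 10^-3 × 23.95 = 0.05201 g

0.05201 g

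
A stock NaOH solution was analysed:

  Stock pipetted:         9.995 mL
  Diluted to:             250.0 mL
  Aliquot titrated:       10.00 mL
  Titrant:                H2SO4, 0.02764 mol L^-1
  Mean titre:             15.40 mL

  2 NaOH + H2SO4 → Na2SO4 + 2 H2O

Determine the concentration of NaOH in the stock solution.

2.129 mol/L

n(H2SO4) = 0.01540 × 0.02764 = 4.257 × 10^-4 mol
From the 2:1 ratio, n(NaOH) in the aliquot = 2/1 × 4.257 × 10^-4 = 8.513 × 10^-4 mol
[NaOH]_dilute = 8.513 × 10^-4 / 0.01000 = 0.08513 mol/L
Dilution factor = 250.0 / 9.995 = 25.01
[NaOH]_stock = 0.08513 × 25.01 = 2.129 mol/L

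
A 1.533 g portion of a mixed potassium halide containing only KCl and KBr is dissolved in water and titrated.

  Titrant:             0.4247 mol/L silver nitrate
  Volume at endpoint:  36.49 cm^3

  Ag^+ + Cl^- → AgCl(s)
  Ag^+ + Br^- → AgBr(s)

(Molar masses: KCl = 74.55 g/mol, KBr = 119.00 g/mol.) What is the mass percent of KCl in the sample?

n(AgNO3) = 0.03649 × 0.4247 = 0.01550 mol
Let x = n(KCl), y = n(KBr).
Titrant: 1x + 1y = 0.01550;  mass: 74.55x + 119.00y = 1.533
Solving, x = 7.001 × 10^-3 mol, y = 8.497 × 10^-3 mol
mass of KCl = 7.001 × 10^-3 × 74.55 = 0.5219 g
% KCl = 0.5219 / 1.533 × 100 = 34.04 %

34.04 %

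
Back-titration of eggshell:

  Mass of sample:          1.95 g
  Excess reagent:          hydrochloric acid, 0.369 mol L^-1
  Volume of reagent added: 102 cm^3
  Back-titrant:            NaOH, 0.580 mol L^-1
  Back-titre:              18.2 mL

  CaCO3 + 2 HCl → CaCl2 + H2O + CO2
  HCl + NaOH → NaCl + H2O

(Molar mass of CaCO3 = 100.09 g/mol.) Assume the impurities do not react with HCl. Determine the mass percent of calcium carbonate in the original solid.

69.5 %

n(HCl) added = 0.102 × 0.369 = 0.0376 mol
n(NaOH) used in back-titration = 0.0182 × 0.580 = 0.0106 mol
n(HCl) left over = 0.0106 mol (1:1 ratio)
n(HCl) consumed by analyte = 0.0376 − 0.0106 = 0.0271 mol
From the 1:2 ratio, n(CaCO3) = 1/2 × 0.0271 = 0.0135 mol
mass of CaCO3 = 0.0135 × 100.09 = 1.36 g
% CaCO3 = 1.36 / 1.95 × 100 = 69.5 %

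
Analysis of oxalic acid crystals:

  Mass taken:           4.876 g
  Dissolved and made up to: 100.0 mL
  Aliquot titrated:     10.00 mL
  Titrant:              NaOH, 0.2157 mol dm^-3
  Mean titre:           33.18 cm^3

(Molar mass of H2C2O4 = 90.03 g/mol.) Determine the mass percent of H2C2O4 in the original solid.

H2C2O4 + 2 NaOH → Na2C2O4 + 2 H2O
n(NaOH) per titration = 0.03318 × 0.2157 = 7.157 × 10^-3 mol
From the 1:2 ratio, n(H2C2O4) in each aliquot = 1/2 × 7.157 × 10^-3 = 3.578 × 10^-3 mol
n(H2C2O4) in the whole flask = 3.578 × 10^-3 × 100.0/10.00 = 0.03578 mol
mass of H2C2O4 = 0.03578 × 90.03 = 3.222 g
% H2C2O4 = 3.222 / 4.876 × 100 = 66.07 %

66.07 %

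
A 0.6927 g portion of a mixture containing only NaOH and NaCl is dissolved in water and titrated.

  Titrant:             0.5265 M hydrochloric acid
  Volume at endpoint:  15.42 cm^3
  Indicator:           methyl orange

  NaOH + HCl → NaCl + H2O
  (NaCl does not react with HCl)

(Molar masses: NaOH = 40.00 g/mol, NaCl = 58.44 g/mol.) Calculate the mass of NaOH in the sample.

0.3247 g

n(HCl) = 0.01542 × 0.5265 = 8.119 × 10^-3 mol
Let x = n(NaOH), y = n(NaCl).
Titrant: 1x = 8.119 × 10^-3;  mass: 40.00x + 58.44y = 0.6927
Solving, x = 8.119 × 10^-3 mol, y = 6.296 × 10^-3 mol
mass of NaOH = 8.119 × 10^-3 × 40.00 = 0.3247 g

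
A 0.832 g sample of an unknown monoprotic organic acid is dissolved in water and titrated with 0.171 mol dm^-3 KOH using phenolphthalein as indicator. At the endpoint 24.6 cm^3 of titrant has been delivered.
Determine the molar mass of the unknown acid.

n(KOH) = 0.0246 L × 0.171 mol/L = 4.21 × 10^-3 mol
n(HA) = 4.21 × 10^-3 mol (1:1 ratio)
M = m / n = 0.832 g / 4.21 × 10^-3 mol = 198 g/mol

198 g/mol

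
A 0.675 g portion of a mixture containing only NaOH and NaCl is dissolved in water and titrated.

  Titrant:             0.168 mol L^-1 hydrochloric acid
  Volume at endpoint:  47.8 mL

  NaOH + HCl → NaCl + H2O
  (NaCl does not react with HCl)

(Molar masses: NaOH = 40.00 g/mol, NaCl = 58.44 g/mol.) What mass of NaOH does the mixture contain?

0.321 g

n(HCl) = 0.0478 × 0.168 = 8.03 × 10^-3 mol
Let x = n(NaOH), y = n(NaCl).
Titrant: 1x = 8.03 × 10^-3;  mass: 40.00x + 58.44y = 0.675
Solving, x = 8.03 × 10^-3 mol, y = 6.05 × 10^-3 mol
mass of NaOH = 8.03 × 10^-3 × 40.00 = 0.321 g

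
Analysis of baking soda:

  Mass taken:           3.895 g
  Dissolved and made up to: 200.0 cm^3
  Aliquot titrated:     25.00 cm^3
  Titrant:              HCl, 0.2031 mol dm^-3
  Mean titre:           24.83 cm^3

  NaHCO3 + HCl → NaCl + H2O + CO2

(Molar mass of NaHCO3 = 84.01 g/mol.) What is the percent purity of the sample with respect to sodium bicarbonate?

87.02 %

n(HCl) per titration = 0.02483 × 0.2031 = 5.043 × 10^-3 mol
n(NaHCO3) in each aliquot = 5.043 × 10^-3 mol (1:1 ratio)
n(NaHCO3) in the whole flask = 5.043 × 10^-3 × 200.0/25.00 = 0.04034 mol
mass of NaHCO3 = 0.04034 × 84.01 = 3.389 g
% NaHCO3 = 3.389 / 3.895 × 100 = 87.02 %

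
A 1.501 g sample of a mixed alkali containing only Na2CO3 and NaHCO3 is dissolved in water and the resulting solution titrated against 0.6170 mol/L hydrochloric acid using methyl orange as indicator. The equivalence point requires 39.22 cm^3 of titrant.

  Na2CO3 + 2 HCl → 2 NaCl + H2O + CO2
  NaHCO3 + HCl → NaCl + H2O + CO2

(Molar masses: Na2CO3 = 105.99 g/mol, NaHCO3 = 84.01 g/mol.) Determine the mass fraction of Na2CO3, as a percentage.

60.55 %

n(HCl) = 0.03922 × 0.6170 = 0.02420 mol
Let x = n(Na2CO3), y = n(NaHCO3).
Titrant: 2x + 1y = 0.02420;  mass: 105.99x + 84.01y = 1.501
Solving, x = 8.575 × 10^-3 mol, y = 7.048 × 10^-3 mol
mass of Na2CO3 = 8.575 × 10^-3 × 105.99 = 0.9089 g
% Na2CO3 = 0.9089 / 1.501 × 100 = 60.55 %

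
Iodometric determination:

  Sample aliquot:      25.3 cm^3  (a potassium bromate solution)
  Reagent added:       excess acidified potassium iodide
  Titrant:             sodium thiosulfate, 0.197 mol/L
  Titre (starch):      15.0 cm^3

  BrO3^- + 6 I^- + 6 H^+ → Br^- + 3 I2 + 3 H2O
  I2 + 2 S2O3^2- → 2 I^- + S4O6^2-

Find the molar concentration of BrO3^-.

n(S2O3^2-) = 0.0150 × 0.197 = 2.96 × 10^-3 mol
n(I2) = n(S2O3^2-)/2 = 1.48 × 10^-3 mol
From the 1:3 ratio, n(BrO3^-) in the aliquot = 1/3 × 1.48 × 10^-3 = 4.92 × 10^-4 mol
[BrO3^-] = 4.92 × 10^-4 / 0.0253 = 0.0195 mol/L

0.0195 mol/L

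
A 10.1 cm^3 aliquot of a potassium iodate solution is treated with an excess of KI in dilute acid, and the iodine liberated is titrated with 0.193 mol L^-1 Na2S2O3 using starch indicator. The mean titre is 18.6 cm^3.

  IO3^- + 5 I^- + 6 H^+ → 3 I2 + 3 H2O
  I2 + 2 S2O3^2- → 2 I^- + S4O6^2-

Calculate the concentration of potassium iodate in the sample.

n(S2O3^2-) = 0.0186 × 0.193 = 3.59 × 10^-3 mol
n(I2) = n(S2O3^2-)/2 = 1.79 × 10^-3 mol
From the 1:3 ratio, n(IO3^-) in the aliquot = 1/3 × 1.79 × 10^-3 = 5.98 × 10^-4 mol
[IO3^-] = 5.98 × 10^-4 / 0.0101 = 0.0592 mol/L

0.0592 mol/L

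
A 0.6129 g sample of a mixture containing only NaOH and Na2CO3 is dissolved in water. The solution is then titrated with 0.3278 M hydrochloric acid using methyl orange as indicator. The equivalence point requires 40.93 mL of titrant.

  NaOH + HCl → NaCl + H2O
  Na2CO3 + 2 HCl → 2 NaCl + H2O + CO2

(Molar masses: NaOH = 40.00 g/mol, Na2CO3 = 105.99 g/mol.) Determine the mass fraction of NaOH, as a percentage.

49.28 %

n(HCl) = 0.04093 × 0.3278 = 0.01342 mol
Let x = n(NaOH), y = n(Na2CO3).
Titrant: 1x + 2y = 0.01342;  mass: 40.00x + 105.99y = 0.6129
Solving, x = 7.551 × 10^-3 mol, y = 2.933 × 10^-3 mol
mass of NaOH = 7.551 × 10^-3 × 40.00 = 0.3020 g
% NaOH = 0.3020 / 0.6129 × 100 = 49.28 %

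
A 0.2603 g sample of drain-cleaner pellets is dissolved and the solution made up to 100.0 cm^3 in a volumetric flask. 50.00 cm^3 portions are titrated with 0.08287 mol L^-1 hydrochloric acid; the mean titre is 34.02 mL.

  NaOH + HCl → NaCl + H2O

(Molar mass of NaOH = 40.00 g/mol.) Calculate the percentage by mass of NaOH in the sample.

n(HCl) per titration = 0.03402 × 0.08287 = 2.819 × 10^-3 mol
n(NaOH) in each aliquot = 2.819 × 10^-3 mol (1:1 ratio)
n(NaOH) in the whole flask = 2.819 × 10^-3 × 100.0/50.00 = 5.638 × 10^-3 mol
mass of NaOH = 5.638 × 10^-3 × 40.00 = 0.2255 g
% NaOH = 0.2255 / 0.2603 × 100 = 86.65 %

86.65 %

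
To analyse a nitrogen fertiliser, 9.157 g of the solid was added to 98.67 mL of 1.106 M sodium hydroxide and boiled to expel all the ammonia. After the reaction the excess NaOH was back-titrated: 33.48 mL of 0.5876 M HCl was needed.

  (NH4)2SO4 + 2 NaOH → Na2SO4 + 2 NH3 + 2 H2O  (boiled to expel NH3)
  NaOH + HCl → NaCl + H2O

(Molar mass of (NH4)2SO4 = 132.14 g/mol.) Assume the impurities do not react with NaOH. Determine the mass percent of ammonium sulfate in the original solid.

n(NaOH) added = 0.09867 × 1.106 = 0.1091 mol
n(HCl) used in back-titration = 0.03348 × 0.5876 = 0.01967 mol
n(NaOH) left over = 0.01967 mol (1:1 ratio)
n(NaOH) consumed by analyte = 0.1091 − 0.01967 = 0.08946 mol
From the 1:2 ratio, n((NH4)2SO4) = 1/2 × 0.08946 = 0.04473 mol
mass of (NH4)2SO4 = 0.04473 × 132.14 = 5.910 g
% (NH4)2SO4 = 5.910 / 9.157 × 100 = 64.54 %

64.54 %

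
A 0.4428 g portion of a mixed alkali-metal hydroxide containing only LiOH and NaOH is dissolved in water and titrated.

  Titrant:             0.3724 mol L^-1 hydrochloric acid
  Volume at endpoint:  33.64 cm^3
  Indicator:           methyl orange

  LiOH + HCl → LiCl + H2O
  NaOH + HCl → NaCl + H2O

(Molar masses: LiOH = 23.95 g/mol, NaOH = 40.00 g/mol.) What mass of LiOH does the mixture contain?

0.08700 g

n(HCl) = 0.03364 × 0.3724 = 0.01253 mol
Let x = n(LiOH), y = n(NaOH).
Titrant: 1x + 1y = 0.01253;  mass: 23.95x + 40.00y = 0.4428
Solving, x = 3.632 × 10^-3 mol, y = 8.895 × 10^-3 mol
mass of LiOH = 3.632 × 10^-3 × 23.95 = 0.08700 g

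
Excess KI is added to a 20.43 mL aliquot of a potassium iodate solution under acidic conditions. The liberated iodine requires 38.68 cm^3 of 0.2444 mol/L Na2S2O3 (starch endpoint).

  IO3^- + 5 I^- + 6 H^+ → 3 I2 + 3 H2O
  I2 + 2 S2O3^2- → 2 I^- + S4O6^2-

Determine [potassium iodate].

n(S2O3^2-) = 0.03868 × 0.2444 = 9.453 × 10^-3 mol
n(I2) = n(S2O3^2-)/2 = 4.727 × 10^-3 mol
From the 1:3 ratio, n(IO3^-) in the aliquot = 1/3 × 4.727 × 10^-3 = 1.576 × 10^-3 mol
[IO3^-] = 1.576 × 10^-3 / 0.02043 = 0.07712 mol/L

0.07712 mol/L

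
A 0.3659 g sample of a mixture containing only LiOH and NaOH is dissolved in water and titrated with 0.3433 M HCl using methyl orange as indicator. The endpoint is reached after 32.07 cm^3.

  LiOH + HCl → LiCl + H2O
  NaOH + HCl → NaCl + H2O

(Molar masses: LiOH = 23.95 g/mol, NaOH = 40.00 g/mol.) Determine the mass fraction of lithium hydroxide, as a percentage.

30.38 %

n(HCl) = 0.03207 × 0.3433 = 0.01101 mol
Let x = n(LiOH), y = n(NaOH).
Titrant: 1x + 1y = 0.01101;  mass: 23.95x + 40.00y = 0.3659
Solving, x = 4.641 × 10^-3 mol, y = 6.369 × 10^-3 mol
mass of LiOH = 4.641 × 10^-3 × 23.95 = 0.1111 g
% LiOH = 0.1111 / 0.3659 × 100 = 30.38 %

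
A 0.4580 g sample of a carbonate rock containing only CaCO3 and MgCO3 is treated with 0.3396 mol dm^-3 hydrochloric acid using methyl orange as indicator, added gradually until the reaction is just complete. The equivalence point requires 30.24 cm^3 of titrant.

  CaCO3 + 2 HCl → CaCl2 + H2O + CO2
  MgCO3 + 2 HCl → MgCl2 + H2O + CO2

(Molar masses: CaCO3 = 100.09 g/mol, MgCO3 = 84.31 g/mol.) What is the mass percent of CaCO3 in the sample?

34.75 %

n(HCl) = 0.03024 × 0.3396 = 0.01027 mol
Let x = n(CaCO3), y = n(MgCO3).
Titrant: 2x + 2y = 0.01027;  mass: 100.09x + 84.31y = 0.4580
Solving, x = 1.590 × 10^-3 mol, y = 3.545 × 10^-3 mol
mass of CaCO3 = 1.590 × 10^-3 × 100.09 = 0.1591 g
% CaCO3 = 0.1591 / 0.4580 × 100 = 34.75 %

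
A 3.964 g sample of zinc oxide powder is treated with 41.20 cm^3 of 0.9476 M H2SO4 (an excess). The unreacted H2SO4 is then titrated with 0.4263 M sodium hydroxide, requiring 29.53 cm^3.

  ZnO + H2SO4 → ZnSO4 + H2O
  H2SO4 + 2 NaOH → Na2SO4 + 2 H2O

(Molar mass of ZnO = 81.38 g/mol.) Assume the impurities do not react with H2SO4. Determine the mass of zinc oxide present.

n(H2SO4) added = 0.04120 × 0.9476 = 0.03904 mol
n(NaOH) used in back-titration = 0.02953 × 0.4263 = 0.01259 mol
From the 1:2 ratio, n(H2SO4) left over = 1/2 × 0.01259 = 6.294 × 10^-3 mol
n(H2SO4) consumed by analyte = 0.03904 − 6.294 × 10^-3 = 0.03275 mol
n(ZnO) = 0.03275 mol (1:1 ratio)
mass of ZnO = 0.03275 × 81.38 = 2.665 g

2.665 g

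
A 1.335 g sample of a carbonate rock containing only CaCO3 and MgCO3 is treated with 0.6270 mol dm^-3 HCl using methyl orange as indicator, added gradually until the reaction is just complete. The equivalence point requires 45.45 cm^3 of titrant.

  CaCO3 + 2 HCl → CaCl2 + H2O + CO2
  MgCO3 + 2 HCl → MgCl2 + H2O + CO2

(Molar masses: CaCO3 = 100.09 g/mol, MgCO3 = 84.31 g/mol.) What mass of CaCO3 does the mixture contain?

n(HCl) = 0.04545 × 0.6270 = 0.02850 mol
Let x = n(CaCO3), y = n(MgCO3).
Titrant: 2x + 2y = 0.02850;  mass: 100.09x + 84.31y = 1.335
Solving, x = 8.473 × 10^-3 mol, y = 5.776 × 10^-3 mol
mass of CaCO3 = 8.473 × 10^-3 × 100.09 = 0.8481 g

0.8481 g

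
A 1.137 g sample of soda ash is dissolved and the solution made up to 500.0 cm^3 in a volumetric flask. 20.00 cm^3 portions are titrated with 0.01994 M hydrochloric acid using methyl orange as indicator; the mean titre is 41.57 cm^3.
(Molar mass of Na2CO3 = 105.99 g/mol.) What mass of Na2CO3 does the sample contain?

1.098 g

Na2CO3 + 2 HCl → 2 NaCl + H2O + CO2
n(HCl) per titration = 0.04157 × 0.01994 = 8.289 × 10^-4 mol
From the 1:2 ratio, n(Na2CO3) in each aliquot = 1/2 × 8.289 × 10^-4 = 4.145 × 10^-4 mol
n(Na2CO3) in the whole flask = 4.145 × 10^-4 × 500.0/20.00 = 0.01036 mol
mass of Na2CO3 = 0.01036 × 105.99 = 1.098 g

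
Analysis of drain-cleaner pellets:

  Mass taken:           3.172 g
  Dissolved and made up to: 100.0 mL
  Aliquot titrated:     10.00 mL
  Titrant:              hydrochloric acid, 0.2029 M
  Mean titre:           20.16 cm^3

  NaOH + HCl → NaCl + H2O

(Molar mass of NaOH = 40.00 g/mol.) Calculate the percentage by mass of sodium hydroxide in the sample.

n(HCl) per titration = 0.02016 × 0.2029 = 4.090 × 10^-3 mol
n(NaOH) in each aliquot = 4.090 × 10^-3 mol (1:1 ratio)
n(NaOH) in the whole flask = 4.090 × 10^-3 × 100.0/10.00 = 0.04090 mol
mass of NaOH = 0.04090 × 40.00 = 1.636 g
% NaOH = 1.636 / 3.172 × 100 = 51.58 %

51.58 %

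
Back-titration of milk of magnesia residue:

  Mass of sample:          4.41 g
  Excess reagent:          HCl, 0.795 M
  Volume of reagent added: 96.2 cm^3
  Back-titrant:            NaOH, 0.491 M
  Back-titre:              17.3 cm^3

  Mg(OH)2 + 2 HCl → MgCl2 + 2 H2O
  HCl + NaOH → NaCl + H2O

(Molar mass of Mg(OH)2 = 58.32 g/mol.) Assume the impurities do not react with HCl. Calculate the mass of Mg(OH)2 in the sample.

1.98 g

n(HCl) added = 0.0962 × 0.795 = 0.0765 mol
n(NaOH) used in back-titration = 0.0173 × 0.491 = 8.49 × 10^-3 mol
n(HCl) left over = 8.49 × 10^-3 mol (1:1 ratio)
n(HCl) consumed by analyte = 0.0765 − 8.49 × 10^-3 = 0.0680 mol
From the 1:2 ratio, n(Mg(OH)2) = 1/2 × 0.0680 = 0.0340 mol
mass of Mg(OH)2 = 0.0340 × 58.32 = 1.98 g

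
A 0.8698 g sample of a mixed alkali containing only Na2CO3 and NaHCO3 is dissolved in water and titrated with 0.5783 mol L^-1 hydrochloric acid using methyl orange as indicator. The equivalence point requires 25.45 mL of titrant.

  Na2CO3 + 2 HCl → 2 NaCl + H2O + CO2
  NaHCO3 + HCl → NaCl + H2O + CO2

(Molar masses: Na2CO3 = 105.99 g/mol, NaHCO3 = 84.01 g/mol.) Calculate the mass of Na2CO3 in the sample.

n(HCl) = 0.02545 × 0.5783 = 0.01472 mol
Let x = n(Na2CO3), y = n(NaHCO3).
Titrant: 2x + 1y = 0.01472;  mass: 105.99x + 84.01y = 0.8698
Solving, x = 5.911 × 10^-3 mol, y = 2.896 × 10^-3 mol
mass of Na2CO3 = 5.911 × 10^-3 × 105.99 = 0.6265 g

0.6265 g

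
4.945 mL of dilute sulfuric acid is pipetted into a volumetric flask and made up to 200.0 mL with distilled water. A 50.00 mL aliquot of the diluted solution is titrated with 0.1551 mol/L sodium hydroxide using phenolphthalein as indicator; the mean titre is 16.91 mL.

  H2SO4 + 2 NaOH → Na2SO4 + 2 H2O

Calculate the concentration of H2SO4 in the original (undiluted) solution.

n(NaOH) = 0.01691 × 0.1551 = 2.623 × 10^-3 mol
From the 1:2 ratio, n(H2SO4) in the aliquot = 1/2 × 2.623 × 10^-3 = 1.311 × 10^-3 mol
[H2SO4]_dilute = 1.311 × 10^-3 / 0.05000 = 0.02623 mol/L
Dilution factor = 200.0 / 4.945 = 40.44
[H2SO4]_stock = 0.02623 × 40.44 = 1.061 mol/L

1.061 mol/L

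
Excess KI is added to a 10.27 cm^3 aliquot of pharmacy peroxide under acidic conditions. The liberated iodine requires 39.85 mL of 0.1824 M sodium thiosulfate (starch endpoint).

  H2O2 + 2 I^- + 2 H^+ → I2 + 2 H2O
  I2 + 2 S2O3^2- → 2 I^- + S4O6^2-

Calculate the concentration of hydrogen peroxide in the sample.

0.3539 M

n(S2O3^2-) = 0.03985 × 0.1824 = 7.269 × 10^-3 mol
n(I2) = n(S2O3^2-)/2 = 3.634 × 10^-3 mol
n(H2O2) in the aliquot = 3.634 × 10^-3 mol (1:1 ratio)
[H2O2] = 3.634 × 10^-3 / 0.01027 = 0.3539 mol/L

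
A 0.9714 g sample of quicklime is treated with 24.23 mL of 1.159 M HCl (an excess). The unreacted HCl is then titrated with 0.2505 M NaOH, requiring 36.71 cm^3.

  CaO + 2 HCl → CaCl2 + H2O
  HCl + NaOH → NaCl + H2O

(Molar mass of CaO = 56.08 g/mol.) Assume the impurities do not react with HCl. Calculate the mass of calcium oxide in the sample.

n(HCl) added = 0.02423 × 1.159 = 0.02808 mol
n(NaOH) used in back-titration = 0.03671 × 0.2505 = 9.196 × 10^-3 mol
n(HCl) left over = 9.196 × 10^-3 mol (1:1 ratio)
n(HCl) consumed by analyte = 0.02808 − 9.196 × 10^-3 = 0.01889 mol
From the 1:2 ratio, n(CaO) = 1/2 × 0.01889 = 9.443 × 10^-3 mol
mass of CaO = 9.443 × 10^-3 × 56.08 = 0.5296 g

0.5296 g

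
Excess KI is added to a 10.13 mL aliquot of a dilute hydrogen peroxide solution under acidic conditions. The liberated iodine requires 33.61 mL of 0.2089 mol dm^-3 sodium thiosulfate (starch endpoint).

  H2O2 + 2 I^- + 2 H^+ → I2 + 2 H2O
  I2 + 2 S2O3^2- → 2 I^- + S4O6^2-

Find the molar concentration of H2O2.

n(S2O3^2-) = 0.03361 × 0.2089 = 7.021 × 10^-3 mol
n(I2) = n(S2O3^2-)/2 = 3.511 × 10^-3 mol
n(H2O2) in the aliquot = 3.511 × 10^-3 mol (1:1 ratio)
[H2O2] = 3.511 × 10^-3 / 0.01013 = 0.3466 mol/L

0.3466 mol/L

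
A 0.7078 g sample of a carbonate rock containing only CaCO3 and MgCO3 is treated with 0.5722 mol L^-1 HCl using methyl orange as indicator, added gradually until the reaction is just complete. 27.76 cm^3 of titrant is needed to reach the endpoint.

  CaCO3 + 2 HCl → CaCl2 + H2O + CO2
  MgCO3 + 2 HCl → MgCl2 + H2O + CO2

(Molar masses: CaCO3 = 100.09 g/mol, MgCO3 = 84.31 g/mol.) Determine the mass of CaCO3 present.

0.2423 g

n(HCl) = 0.02776 × 0.5722 = 0.01588 mol
Let x = n(CaCO3), y = n(MgCO3).
Titrant: 2x + 2y = 0.01588;  mass: 100.09x + 84.31y = 0.7078
Solving, x = 2.421 × 10^-3 mol, y = 5.521 × 10^-3 mol
mass of CaCO3 = 2.421 × 10^-3 × 100.09 = 0.2423 g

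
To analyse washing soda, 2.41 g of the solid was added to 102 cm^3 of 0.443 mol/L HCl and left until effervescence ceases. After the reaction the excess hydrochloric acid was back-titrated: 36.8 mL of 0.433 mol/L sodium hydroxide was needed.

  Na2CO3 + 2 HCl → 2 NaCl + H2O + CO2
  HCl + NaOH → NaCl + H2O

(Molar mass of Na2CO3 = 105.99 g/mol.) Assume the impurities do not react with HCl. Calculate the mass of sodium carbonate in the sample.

1.55 g

n(HCl) added = 0.102 × 0.443 = 0.0452 mol
n(NaOH) used in back-titration = 0.0368 × 0.433 = 0.0159 mol
n(HCl) left over = 0.0159 mol (1:1 ratio)
n(HCl) consumed by analyte = 0.0452 − 0.0159 = 0.0293 mol
From the 1:2 ratio, n(Na2CO3) = 1/2 × 0.0293 = 0.0146 mol
mass of Na2CO3 = 0.0146 × 105.99 = 1.55 g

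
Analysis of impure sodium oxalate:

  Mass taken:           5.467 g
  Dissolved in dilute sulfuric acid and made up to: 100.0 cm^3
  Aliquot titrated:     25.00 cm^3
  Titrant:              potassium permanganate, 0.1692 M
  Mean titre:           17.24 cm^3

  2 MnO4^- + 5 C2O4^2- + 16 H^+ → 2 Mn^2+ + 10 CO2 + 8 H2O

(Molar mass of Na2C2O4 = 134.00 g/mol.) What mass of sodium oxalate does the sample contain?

3.909 g

n(KMnO4) per titration = 0.01724 × 0.1692 = 2.917 × 10^-3 mol
From the 5:2 ratio, n(Na2C2O4) in each aliquot = 5/2 × 2.917 × 10^-3 = 7.293 × 10^-3 mol
n(Na2C2O4) in the whole flask = 7.293 × 10^-3 × 100.0/25.00 = 0.02917 mol
mass of Na2C2O4 = 0.02917 × 134.00 = 3.909 g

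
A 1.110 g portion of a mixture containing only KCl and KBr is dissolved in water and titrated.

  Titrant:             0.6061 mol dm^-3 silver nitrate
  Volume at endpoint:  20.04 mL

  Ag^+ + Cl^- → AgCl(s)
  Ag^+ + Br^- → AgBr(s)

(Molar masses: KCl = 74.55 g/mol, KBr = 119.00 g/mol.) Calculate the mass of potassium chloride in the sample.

0.5625 g

n(AgNO3) = 0.02004 × 0.6061 = 0.01215 mol
Let x = n(KCl), y = n(KBr).
Titrant: 1x + 1y = 0.01215;  mass: 74.55x + 119.00y = 1.110
Solving, x = 7.546 × 10^-3 mol, y = 4.601 × 10^-3 mol
mass of KCl = 7.546 × 10^-3 × 74.55 = 0.5625 g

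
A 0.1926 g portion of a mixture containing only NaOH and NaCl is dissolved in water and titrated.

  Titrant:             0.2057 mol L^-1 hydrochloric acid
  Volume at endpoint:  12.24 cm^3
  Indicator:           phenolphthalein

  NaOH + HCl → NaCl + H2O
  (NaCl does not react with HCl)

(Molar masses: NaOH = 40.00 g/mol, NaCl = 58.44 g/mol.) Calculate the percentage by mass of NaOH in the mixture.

52.29 %

n(HCl) = 0.01224 × 0.2057 = 2.518 × 10^-3 mol
Let x = n(NaOH), y = n(NaCl).
Titrant: 1x = 2.518 × 10^-3;  mass: 40.00x + 58.44y = 0.1926
Solving, x = 2.518 × 10^-3 mol, y = 1.572 × 10^-3 mol
mass of NaOH = 2.518 × 10^-3 × 40.00 = 0.1007 g
% NaOH = 0.1007 / 0.1926 × 100 = 52.29 %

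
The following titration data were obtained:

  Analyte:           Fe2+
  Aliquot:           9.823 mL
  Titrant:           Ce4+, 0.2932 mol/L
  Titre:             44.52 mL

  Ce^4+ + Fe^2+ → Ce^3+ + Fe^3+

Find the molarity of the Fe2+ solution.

1.329 mol/L

n(Ce4+) = 0.04452 L × 0.2932 mol/L = 0.01305 mol
n(Fe2+) = 0.01305 mol (1:1 mole ratio)
[Fe2+] = 0.01305 mol / 0.009823 L = 1.329 mol/L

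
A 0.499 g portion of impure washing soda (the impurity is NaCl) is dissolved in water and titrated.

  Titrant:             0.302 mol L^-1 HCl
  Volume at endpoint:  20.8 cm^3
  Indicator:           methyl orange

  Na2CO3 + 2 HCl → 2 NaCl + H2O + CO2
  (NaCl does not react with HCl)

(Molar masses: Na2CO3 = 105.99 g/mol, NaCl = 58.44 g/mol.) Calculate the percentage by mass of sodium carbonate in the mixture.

66.7 %

n(HCl) = 0.0208 × 0.302 = 6.28 × 10^-3 mol
Let x = n(Na2CO3), y = n(NaCl).
Titrant: 2x = 6.28 × 10^-3;  mass: 105.99x + 58.44y = 0.499
Solving, x = 3.14 × 10^-3 mol, y = 2.84 × 10^-3 mol
mass of Na2CO3 = 3.14 × 10^-3 × 105.99 = 0.333 g
% Na2CO3 = 0.333 / 0.499 × 100 = 66.7 %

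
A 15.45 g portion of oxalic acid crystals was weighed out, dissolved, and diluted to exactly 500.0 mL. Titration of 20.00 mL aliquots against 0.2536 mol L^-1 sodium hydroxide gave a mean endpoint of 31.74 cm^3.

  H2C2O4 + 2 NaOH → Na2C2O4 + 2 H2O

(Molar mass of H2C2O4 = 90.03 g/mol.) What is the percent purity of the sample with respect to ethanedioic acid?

n(NaOH) per titration = 0.03174 × 0.2536 = 8.049 × 10^-3 mol
From the 1:2 ratio, n(H2C2O4) in each aliquot = 1/2 × 8.049 × 10^-3 = 4.025 × 10^-3 mol
n(H2C2O4) in the whole flask = 4.025 × 10^-3 × 500.0/20.00 = 0.1006 mol
mass of H2C2O4 = 0.1006 × 90.03 = 9.058 g
% H2C2O4 = 9.058 / 15.45 × 100 = 58.63 %

58.63 %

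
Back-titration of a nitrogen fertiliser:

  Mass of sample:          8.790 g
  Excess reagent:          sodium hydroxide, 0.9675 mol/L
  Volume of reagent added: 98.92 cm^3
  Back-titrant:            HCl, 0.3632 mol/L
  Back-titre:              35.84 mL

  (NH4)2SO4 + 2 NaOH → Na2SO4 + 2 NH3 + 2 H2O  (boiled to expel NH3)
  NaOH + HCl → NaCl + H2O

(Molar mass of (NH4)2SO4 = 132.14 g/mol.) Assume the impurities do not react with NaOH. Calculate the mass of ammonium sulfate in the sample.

5.463 g

n(NaOH) added = 0.09892 × 0.9675 = 0.09571 mol
n(HCl) used in back-titration = 0.03584 × 0.3632 = 0.01302 mol
n(NaOH) left over = 0.01302 mol (1:1 ratio)
n(NaOH) consumed by analyte = 0.09571 − 0.01302 = 0.08269 mol
From the 1:2 ratio, n((NH4)2SO4) = 1/2 × 0.08269 = 0.04134 mol
mass of (NH4)2SO4 = 0.04134 × 132.14 = 5.463 g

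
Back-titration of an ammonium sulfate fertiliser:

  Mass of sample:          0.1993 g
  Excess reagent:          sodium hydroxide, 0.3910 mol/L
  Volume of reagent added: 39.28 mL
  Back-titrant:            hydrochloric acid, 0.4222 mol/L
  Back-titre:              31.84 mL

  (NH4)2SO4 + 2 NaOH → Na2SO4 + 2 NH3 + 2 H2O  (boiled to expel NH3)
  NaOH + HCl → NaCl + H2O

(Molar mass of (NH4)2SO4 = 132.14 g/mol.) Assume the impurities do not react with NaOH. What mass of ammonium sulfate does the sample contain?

0.1266 g

n(NaOH) added = 0.03928 × 0.3910 = 0.01536 mol
n(HCl) used in back-titration = 0.03184 × 0.4222 = 0.01344 mol
n(NaOH) left over = 0.01344 mol (1:1 ratio)
n(NaOH) consumed by analyte = 0.01536 − 0.01344 = 1.916 × 10^-3 mol
From the 1:2 ratio, n((NH4)2SO4) = 1/2 × 1.916 × 10^-3 = 9.578 × 10^-4 mol
mass of (NH4)2SO4 = 9.578 × 10^-4 × 132.14 = 0.1266 g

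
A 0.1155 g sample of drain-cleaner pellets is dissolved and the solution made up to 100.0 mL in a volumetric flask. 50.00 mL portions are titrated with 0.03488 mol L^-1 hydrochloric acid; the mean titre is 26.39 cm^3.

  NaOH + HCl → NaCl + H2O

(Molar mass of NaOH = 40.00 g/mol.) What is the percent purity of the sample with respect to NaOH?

n(HCl) per titration = 0.02639 × 0.03488 = 9.205 × 10^-4 mol
n(NaOH) in each aliquot = 9.205 × 10^-4 mol (1:1 ratio)
n(NaOH) in the whole flask = 9.205 × 10^-4 × 100.0/50.00 = 1.841 × 10^-3 mol
mass of NaOH = 1.841 × 10^-3 × 40.00 = 0.07364 g
% NaOH = 0.07364 / 0.1155 × 100 = 63.76 %

63.76 %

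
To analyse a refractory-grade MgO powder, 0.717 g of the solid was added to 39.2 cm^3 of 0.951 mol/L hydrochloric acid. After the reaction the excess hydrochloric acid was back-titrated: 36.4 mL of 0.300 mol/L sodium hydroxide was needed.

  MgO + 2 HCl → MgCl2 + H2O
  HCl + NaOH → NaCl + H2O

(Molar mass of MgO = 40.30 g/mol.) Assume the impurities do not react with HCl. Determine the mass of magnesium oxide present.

0.531 g

n(HCl) added = 0.0392 × 0.951 = 0.0373 mol
n(NaOH) used in back-titration = 0.0364 × 0.300 = 0.0109 mol
n(HCl) left over = 0.0109 mol (1:1 ratio)
n(HCl) consumed by analyte = 0.0373 − 0.0109 = 0.0264 mol
From the 1:2 ratio, n(MgO) = 1/2 × 0.0264 = 0.0132 mol
mass of MgO = 0.0132 × 40.30 = 0.531 g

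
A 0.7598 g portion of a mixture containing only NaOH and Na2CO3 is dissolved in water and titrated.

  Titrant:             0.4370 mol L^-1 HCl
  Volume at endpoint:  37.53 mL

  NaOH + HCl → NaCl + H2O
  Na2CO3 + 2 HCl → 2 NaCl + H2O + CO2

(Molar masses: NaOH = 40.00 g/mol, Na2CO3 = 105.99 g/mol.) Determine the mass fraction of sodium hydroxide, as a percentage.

n(HCl) = 0.03753 × 0.4370 = 0.01640 mol
Let x = n(NaOH), y = n(Na2CO3).
Titrant: 1x + 2y = 0.01640;  mass: 40.00x + 105.99y = 0.7598
Solving, x = 8.415 × 10^-3 mol, y = 3.993 × 10^-3 mol
mass of NaOH = 8.415 × 10^-3 × 40.00 = 0.3366 g
% NaOH = 0.3366 / 0.7598 × 100 = 44.30 %

44.30 %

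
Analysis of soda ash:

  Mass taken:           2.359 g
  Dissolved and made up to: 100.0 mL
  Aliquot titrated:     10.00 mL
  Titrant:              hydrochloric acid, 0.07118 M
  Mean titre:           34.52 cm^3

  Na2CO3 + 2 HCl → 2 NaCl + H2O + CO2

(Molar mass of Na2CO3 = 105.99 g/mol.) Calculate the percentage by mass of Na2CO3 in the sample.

55.20 %

n(HCl) per titration = 0.03452 × 0.07118 = 2.457 × 10^-3 mol
From the 1:2 ratio, n(Na2CO3) in each aliquot = 1/2 × 2.457 × 10^-3 = 1.229 × 10^-3 mol
n(Na2CO3) in the whole flask = 1.229 × 10^-3 × 100.0/10.00 = 0.01229 mol
mass of Na2CO3 = 0.01229 × 105.99 = 1.302 g
% Na2CO3 = 1.302 / 2.359 × 100 = 55.20 %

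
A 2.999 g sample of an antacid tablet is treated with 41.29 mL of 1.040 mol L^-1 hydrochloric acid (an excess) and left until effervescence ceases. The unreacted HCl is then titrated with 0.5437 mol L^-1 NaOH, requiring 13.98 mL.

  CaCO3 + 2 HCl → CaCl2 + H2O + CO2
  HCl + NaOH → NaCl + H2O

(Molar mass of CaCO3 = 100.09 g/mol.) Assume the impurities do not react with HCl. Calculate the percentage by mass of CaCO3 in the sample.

58.97 %

n(HCl) added = 0.04129 × 1.040 = 0.04294 mol
n(NaOH) used in back-titration = 0.01398 × 0.5437 = 7.601 × 10^-3 mol
n(HCl) left over = 7.601 × 10^-3 mol (1:1 ratio)
n(HCl) consumed by analyte = 0.04294 − 7.601 × 10^-3 = 0.03534 mol
From the 1:2 ratio, n(CaCO3) = 1/2 × 0.03534 = 0.01767 mol
mass of CaCO3 = 0.01767 × 100.09 = 1.769 g
% CaCO3 = 1.769 / 2.999 × 100 = 58.97 %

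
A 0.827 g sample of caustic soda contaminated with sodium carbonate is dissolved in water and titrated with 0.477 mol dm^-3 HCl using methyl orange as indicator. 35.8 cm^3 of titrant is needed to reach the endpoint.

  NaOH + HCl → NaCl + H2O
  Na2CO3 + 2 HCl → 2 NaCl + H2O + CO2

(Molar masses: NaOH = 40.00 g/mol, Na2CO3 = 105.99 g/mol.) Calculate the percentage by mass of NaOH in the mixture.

n(HCl) = 0.0358 × 0.477 = 0.0171 mol
Let x = n(NaOH), y = n(Na2CO3).
Titrant: 1x + 2y = 0.0171;  mass: 40.00x + 105.99y = 0.827
Solving, x = 6.00 × 10^-3 mol, y = 5.54 × 10^-3 mol
mass of NaOH = 6.00 × 10^-3 × 40.00 = 0.240 g
% NaOH = 0.240 / 0.827 × 100 = 29.0 %

29.0 %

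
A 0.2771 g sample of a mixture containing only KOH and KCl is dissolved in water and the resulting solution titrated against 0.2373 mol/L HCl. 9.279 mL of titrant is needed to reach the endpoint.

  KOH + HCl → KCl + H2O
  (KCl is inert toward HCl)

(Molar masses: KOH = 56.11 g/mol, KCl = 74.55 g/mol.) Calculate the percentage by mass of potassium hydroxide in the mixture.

44.59 %

n(HCl) = 0.009279 × 0.2373 = 2.202 × 10^-3 mol
Let x = n(KOH), y = n(KCl).
Titrant: 1x = 2.202 × 10^-3;  mass: 56.11x + 74.55y = 0.2771
Solving, x = 2.202 × 10^-3 mol, y = 2.060 × 10^-3 mol
mass of KOH = 2.202 × 10^-3 × 56.11 = 0.1235 g
% KOH = 0.1235 / 0.2771 × 100 = 44.59 %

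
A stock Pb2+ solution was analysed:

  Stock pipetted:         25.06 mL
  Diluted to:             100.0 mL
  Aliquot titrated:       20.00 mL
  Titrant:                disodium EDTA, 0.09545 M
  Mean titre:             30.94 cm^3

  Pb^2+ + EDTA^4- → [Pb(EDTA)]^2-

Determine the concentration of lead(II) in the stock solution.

0.5892 M

n(EDTA) = 0.03094 × 0.09545 = 2.953 × 10^-3 mol
n(Pb2+) in the aliquot = 2.953 × 10^-3 mol (1:1 ratio)
[Pb2+]_dilute = 2.953 × 10^-3 / 0.02000 = 0.1477 mol/L
Dilution factor = 100.0 / 25.06 = 3.990
[Pb2+]_stock = 0.1477 × 3.990 = 0.5892 mol/L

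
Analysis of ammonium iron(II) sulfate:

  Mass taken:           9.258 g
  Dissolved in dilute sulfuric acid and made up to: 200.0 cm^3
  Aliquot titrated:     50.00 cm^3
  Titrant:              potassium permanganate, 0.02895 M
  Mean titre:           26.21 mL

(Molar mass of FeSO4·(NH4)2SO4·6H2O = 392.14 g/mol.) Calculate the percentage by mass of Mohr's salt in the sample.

MnO4^- + 5 Fe^2+ + 8 H^+ → Mn^2+ + 5 Fe^3+ + 4 H2O
n(KMnO4) per titration = 0.02621 × 0.02895 = 7.588 × 10^-4 mol
From the 5:1 ratio, n(FeSO4·(NH4)2SO4·6H2O) in each aliquot = 5/1 × 7.588 × 10^-4 = 3.794 × 10^-3 mol
n(FeSO4·(NH4)2SO4·6H2O) in the whole flask = 3.794 × 10^-3 × 200.0/50.00 = 0.01518 mol
mass of FeSO4·(NH4)2SO4·6H2O = 0.01518 × 392.14 = 5.951 g
% FeSO4·(NH4)2SO4·6H2O = 5.951 / 9.258 × 100 = 64.28 %

64.28 %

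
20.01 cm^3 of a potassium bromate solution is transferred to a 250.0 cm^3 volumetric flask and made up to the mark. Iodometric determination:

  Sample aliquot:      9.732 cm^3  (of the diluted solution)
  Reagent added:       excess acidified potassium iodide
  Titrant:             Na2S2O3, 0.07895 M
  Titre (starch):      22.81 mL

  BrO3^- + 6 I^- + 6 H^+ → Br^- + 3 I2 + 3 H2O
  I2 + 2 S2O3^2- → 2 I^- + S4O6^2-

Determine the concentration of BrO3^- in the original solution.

n(S2O3^2-) = 0.02281 × 0.07895 = 1.801 × 10^-3 mol
n(I2) = n(S2O3^2-)/2 = 9.004 × 10^-4 mol
From the 1:3 ratio, n(BrO3^-) in the aliquot = 1/3 × 9.004 × 10^-4 = 3.001 × 10^-4 mol
[BrO3^-]_dilute = 3.001 × 10^-4 / 0.009732 = 0.03084 mol/L
[BrO3^-]_original = 0.03084 × 250.0/20.01 = 0.3853 mol/L

0.3853 M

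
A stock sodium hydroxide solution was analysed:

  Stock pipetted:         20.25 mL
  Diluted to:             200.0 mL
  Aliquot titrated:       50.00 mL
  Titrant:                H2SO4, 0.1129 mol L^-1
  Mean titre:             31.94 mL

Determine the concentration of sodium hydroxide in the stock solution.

2 NaOH + H2SO4 → Na2SO4 + 2 H2O
n(H2SO4) = 0.03194 × 0.1129 = 3.606 × 10^-3 mol
From the 2:1 ratio, n(NaOH) in the aliquot = 2/1 × 3.606 × 10^-3 = 7.212 × 10^-3 mol
[NaOH]_dilute = 7.212 × 10^-3 / 0.05000 = 0.1442 mol/L
Dilution factor = 200.0 / 20.25 = 9.877
[NaOH]_stock = 0.1442 × 9.877 = 1.425 mol/L

1.425 mol/L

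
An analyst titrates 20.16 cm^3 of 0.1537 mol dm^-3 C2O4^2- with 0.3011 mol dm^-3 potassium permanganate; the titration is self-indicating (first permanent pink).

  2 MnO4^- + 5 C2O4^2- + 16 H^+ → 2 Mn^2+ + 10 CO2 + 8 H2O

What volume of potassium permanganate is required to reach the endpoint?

4.116 mL

n(C2O4^2-) = 0.02016 L × 0.1537 mol/L = 3.099 × 10^-3 mol
From the 2:5 stoichiometry, n(KMnO4) = 2/5 × 3.099 × 10^-3 = 1.239 × 10^-3 mol
V(KMnO4) = 1.239 × 10^-3 mol / 0.3011 mol/L = 0.004116 L = 4.116 mL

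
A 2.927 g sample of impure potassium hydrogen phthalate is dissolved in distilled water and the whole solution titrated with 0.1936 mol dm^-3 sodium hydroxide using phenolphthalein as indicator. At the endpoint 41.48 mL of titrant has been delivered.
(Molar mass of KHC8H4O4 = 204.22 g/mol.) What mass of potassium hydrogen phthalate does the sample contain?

KHC8H4O4 + NaOH → KNaC8H4O4 + H2O
n(NaOH) = 0.04148 L × 0.1936 mol/L = 8.031 × 10^-3 mol
n(KHC8H4O4) = 8.031 × 10^-3 mol (1:1 ratio)
mass of KHC8H4O4 = 8.031 × 10^-3 × 204.22 g/mol = 1.640 g

1.640 g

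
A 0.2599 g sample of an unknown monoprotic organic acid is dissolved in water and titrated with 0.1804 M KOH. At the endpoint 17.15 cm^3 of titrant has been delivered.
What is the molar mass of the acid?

84.01 g/mol

n(KOH) = 0.01715 L × 0.1804 mol/L = 3.094 × 10^-3 mol
n(HA) = 3.094 × 10^-3 mol (1:1 ratio)
M = m / n = 0.2599 g / 3.094 × 10^-3 mol = 84.01 g/mol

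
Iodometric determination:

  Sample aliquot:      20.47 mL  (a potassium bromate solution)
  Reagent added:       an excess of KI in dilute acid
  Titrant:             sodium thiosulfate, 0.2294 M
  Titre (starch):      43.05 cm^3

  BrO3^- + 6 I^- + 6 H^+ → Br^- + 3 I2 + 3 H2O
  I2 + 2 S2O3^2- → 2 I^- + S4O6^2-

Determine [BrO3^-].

0.08041 M

n(S2O3^2-) = 0.04305 × 0.2294 = 9.876 × 10^-3 mol
n(I2) = n(S2O3^2-)/2 = 4.938 × 10^-3 mol
From the 1:3 ratio, n(BrO3^-) in the aliquot = 1/3 × 4.938 × 10^-3 = 1.646 × 10^-3 mol
[BrO3^-] = 1.646 × 10^-3 / 0.02047 = 0.08041 mol/L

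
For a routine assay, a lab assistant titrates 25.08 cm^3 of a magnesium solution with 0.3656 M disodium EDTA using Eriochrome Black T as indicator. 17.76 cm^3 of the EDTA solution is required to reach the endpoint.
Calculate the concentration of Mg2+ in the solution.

0.2589 M

Mg^2+ + EDTA^4- → [Mg(EDTA)]^2-
n(EDTA) = 0.01776 L × 0.3656 mol/L = 6.493 × 10^-3 mol
n(Mg2+) = 6.493 × 10^-3 mol (1:1 mole ratio)
[Mg2+] = 6.493 × 10^-3 mol / 0.02508 L = 0.2589 mol/L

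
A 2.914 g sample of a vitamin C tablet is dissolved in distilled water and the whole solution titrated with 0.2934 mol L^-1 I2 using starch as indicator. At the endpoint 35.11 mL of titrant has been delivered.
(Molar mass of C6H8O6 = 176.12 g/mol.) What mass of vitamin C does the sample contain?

1.814 g

C6H8O6 + I2 → C6H6O6 + 2 HI
n(I2) = 0.03511 L × 0.2934 mol/L = 0.01030 mol
n(C6H8O6) = 0.01030 mol (1:1 ratio)
mass of C6H8O6 = 0.01030 × 176.12 g/mol = 1.814 g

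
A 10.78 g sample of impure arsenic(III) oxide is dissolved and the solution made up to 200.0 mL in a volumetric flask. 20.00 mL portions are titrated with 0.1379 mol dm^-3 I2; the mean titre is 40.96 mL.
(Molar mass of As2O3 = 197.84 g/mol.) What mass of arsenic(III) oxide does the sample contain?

5.587 g

As2O3 + 2 I2 + 2 H2O → As2O5 + 4 HI
n(I2) per titration = 0.04096 × 0.1379 = 5.648 × 10^-3 mol
From the 1:2 ratio, n(As2O3) in each aliquot = 1/2 × 5.648 × 10^-3 = 2.824 × 10^-3 mol
n(As2O3) in the whole flask = 2.824 × 10^-3 × 200.0/20.00 = 0.02824 mol
mass of As2O3 = 0.02824 × 197.84 = 5.587 g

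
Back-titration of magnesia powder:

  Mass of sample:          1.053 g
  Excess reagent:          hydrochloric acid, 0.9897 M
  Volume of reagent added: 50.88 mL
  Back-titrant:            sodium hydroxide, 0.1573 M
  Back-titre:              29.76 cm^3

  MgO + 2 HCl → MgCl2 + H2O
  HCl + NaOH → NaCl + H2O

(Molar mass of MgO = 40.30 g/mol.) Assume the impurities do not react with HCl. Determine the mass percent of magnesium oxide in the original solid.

87.40 %

n(HCl) added = 0.05088 × 0.9897 = 0.05036 mol
n(NaOH) used in back-titration = 0.02976 × 0.1573 = 4.681 × 10^-3 mol
n(HCl) left over = 4.681 × 10^-3 mol (1:1 ratio)
n(HCl) consumed by analyte = 0.05036 − 4.681 × 10^-3 = 0.04567 mol
From the 1:2 ratio, n(MgO) = 1/2 × 0.04567 = 0.02284 mol
mass of MgO = 0.02284 × 40.30 = 0.9203 g
% MgO = 0.9203 / 1.053 × 100 = 87.40 %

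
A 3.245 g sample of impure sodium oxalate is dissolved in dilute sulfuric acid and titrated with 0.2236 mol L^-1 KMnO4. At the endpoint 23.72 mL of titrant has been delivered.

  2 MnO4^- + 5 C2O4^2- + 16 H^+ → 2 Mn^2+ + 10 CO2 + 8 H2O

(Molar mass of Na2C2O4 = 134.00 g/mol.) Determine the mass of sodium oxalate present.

n(KMnO4) = 0.02372 L × 0.2236 mol/L = 5.304 × 10^-3 mol
From the 5:2 ratio, n(Na2C2O4) = 5/2 × 5.304 × 10^-3 = 0.01326 mol
mass of Na2C2O4 = 0.01326 × 134.00 g/mol = 1.777 g

1.777 g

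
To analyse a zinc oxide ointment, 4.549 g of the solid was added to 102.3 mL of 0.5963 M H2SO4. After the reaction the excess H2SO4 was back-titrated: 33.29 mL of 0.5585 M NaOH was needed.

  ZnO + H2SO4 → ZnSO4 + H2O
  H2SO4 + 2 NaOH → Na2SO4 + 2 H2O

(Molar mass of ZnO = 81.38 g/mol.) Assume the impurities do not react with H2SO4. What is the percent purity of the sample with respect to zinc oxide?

92.50 %

n(H2SO4) added = 0.1023 × 0.5963 = 0.06100 mol
n(NaOH) used in back-titration = 0.03329 × 0.5585 = 0.01859 mol
From the 1:2 ratio, n(H2SO4) left over = 1/2 × 0.01859 = 9.296 × 10^-3 mol
n(H2SO4) consumed by analyte = 0.06100 − 9.296 × 10^-3 = 0.05171 mol
n(ZnO) = 0.05171 mol (1:1 ratio)
mass of ZnO = 0.05171 × 81.38 = 4.208 g
% ZnO = 4.208 / 4.549 × 100 = 92.50 %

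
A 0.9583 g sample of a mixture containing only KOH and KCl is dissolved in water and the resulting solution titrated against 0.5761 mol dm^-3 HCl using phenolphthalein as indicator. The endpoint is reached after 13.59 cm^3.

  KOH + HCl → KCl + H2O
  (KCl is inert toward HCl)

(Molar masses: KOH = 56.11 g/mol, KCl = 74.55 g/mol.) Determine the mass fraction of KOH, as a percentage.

n(HCl) = 0.01359 × 0.5761 = 7.829 × 10^-3 mol
Let x = n(KOH), y = n(KCl).
Titrant: 1x = 7.829 × 10^-3;  mass: 56.11x + 74.55y = 0.9583
Solving, x = 7.829 × 10^-3 mol, y = 6.962 × 10^-3 mol
mass of KOH = 7.829 × 10^-3 × 56.11 = 0.4393 g
% KOH = 0.4393 / 0.9583 × 100 = 45.84 %

45.84 %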